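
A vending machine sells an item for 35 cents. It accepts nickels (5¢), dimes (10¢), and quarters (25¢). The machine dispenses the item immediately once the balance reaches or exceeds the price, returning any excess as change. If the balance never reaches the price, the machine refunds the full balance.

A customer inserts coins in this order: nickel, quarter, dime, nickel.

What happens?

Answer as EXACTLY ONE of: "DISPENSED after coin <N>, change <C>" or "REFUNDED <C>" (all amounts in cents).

Price: 35¢
Coin 1 (nickel, 5¢): balance = 5¢
Coin 2 (quarter, 25¢): balance = 30¢
Coin 3 (dime, 10¢): balance = 40¢
  → balance >= price → DISPENSE, change = 40 - 35 = 5¢

Answer: DISPENSED after coin 3, change 5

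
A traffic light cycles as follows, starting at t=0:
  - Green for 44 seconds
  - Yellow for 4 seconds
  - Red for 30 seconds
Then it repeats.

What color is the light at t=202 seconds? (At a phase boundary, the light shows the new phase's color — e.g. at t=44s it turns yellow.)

Answer: yellow

Derivation:
Cycle length = 44 + 4 + 30 = 78s
t = 202, phase_t = 202 mod 78 = 46
44 <= 46 < 48 (yellow end) → YELLOW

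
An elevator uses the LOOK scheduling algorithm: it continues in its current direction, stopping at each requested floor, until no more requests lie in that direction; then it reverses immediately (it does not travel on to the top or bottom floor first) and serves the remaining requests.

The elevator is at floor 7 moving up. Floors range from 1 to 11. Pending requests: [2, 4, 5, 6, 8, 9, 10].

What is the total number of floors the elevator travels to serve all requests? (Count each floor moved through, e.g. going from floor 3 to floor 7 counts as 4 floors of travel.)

Answer: 11

Derivation:
Start at floor 7 moving up, LOOK stop order: [8, 9, 10, 6, 5, 4, 2]
  7 → 8: |8-7| = 1, total = 1
  8 → 9: |9-8| = 1, total = 2
  9 → 10: |10-9| = 1, total = 3
  10 → 6: |6-10| = 4, total = 7
  6 → 5: |5-6| = 1, total = 8
  5 → 4: |4-5| = 1, total = 9
  4 → 2: |2-4| = 2, total = 11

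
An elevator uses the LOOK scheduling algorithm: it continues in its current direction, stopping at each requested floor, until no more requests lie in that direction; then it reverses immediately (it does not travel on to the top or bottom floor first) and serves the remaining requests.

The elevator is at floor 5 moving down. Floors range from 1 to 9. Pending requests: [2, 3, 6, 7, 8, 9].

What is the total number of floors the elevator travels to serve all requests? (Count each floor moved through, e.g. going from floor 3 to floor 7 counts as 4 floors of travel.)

Answer: 10

Derivation:
Start at floor 5 moving down, LOOK stop order: [3, 2, 6, 7, 8, 9]
  5 → 3: |3-5| = 2, total = 2
  3 → 2: |2-3| = 1, total = 3
  2 → 6: |6-2| = 4, total = 7
  6 → 7: |7-6| = 1, total = 8
  7 → 8: |8-7| = 1, total = 9
  8 → 9: |9-8| = 1, total = 10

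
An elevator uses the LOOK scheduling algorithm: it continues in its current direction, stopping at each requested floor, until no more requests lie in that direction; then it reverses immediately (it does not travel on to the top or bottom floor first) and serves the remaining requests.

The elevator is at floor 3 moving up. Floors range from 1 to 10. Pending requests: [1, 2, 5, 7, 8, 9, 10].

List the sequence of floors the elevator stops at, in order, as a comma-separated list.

Answer: 5, 7, 8, 9, 10, 2, 1

Derivation:
Current: 3, moving UP
Serve above first (ascending): [5, 7, 8, 9, 10]
Then reverse, serve below (descending): [2, 1]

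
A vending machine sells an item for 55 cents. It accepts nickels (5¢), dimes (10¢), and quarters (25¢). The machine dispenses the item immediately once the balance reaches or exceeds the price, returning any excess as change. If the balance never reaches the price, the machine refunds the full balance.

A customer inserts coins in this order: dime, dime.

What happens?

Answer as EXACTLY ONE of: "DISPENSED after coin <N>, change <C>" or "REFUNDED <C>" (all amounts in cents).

Answer: REFUNDED 20

Derivation:
Price: 55¢
Coin 1 (dime, 10¢): balance = 10¢
Coin 2 (dime, 10¢): balance = 20¢
All coins inserted, balance 20¢ < price 55¢ → REFUND 20¢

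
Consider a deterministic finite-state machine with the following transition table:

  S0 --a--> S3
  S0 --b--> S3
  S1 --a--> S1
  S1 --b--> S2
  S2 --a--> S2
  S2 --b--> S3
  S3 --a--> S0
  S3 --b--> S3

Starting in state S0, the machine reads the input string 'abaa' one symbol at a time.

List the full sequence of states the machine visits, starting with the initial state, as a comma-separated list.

Start: S0
  read 'a': S0 --a--> S3
  read 'b': S3 --b--> S3
  read 'a': S3 --a--> S0
  read 'a': S0 --a--> S3

Answer: S0, S3, S3, S0, S3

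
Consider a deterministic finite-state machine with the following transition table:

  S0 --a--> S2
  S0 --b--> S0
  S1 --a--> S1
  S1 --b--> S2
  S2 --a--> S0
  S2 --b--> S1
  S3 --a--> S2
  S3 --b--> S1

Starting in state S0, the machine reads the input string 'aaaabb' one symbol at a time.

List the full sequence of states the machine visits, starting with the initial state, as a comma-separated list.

Answer: S0, S2, S0, S2, S0, S0, S0

Derivation:
Start: S0
  read 'a': S0 --a--> S2
  read 'a': S2 --a--> S0
  read 'a': S0 --a--> S2
  read 'a': S2 --a--> S0
  read 'b': S0 --b--> S0
  read 'b': S0 --b--> S0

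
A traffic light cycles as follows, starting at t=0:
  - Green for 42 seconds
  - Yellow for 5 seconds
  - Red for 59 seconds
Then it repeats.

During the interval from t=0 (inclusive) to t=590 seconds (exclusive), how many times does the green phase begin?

Cycle = 42+5+59 = 106s
green phase starts at t = k*106 + 0 for k=0,1,2,...
Need k*106+0 < 590 → k < 5.566
k ∈ {0, ..., 5} → 6 starts

Answer: 6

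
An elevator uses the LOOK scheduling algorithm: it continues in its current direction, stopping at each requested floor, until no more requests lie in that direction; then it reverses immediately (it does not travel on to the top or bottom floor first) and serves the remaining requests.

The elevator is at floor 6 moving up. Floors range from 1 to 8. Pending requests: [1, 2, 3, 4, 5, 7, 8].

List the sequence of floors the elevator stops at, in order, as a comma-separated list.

Current: 6, moving UP
Serve above first (ascending): [7, 8]
Then reverse, serve below (descending): [5, 4, 3, 2, 1]

Answer: 7, 8, 5, 4, 3, 2, 1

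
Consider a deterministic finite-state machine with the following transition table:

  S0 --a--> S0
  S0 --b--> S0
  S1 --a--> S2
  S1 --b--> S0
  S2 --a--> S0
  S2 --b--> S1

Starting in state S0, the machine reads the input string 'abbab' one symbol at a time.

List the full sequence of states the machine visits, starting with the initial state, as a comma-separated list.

Start: S0
  read 'a': S0 --a--> S0
  read 'b': S0 --b--> S0
  read 'b': S0 --b--> S0
  read 'a': S0 --a--> S0
  read 'b': S0 --b--> S0

Answer: S0, S0, S0, S0, S0, S0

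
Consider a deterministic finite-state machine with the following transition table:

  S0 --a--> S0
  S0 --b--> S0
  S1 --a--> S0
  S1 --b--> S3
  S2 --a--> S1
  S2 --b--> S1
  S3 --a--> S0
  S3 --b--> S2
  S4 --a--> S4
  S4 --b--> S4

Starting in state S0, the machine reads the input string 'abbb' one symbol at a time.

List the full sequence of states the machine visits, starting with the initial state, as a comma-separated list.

Start: S0
  read 'a': S0 --a--> S0
  read 'b': S0 --b--> S0
  read 'b': S0 --b--> S0
  read 'b': S0 --b--> S0

Answer: S0, S0, S0, S0, S0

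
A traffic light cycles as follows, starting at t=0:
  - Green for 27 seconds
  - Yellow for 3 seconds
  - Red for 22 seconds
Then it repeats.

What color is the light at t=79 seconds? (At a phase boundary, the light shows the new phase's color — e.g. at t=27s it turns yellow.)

Cycle length = 27 + 3 + 22 = 52s
t = 79, phase_t = 79 mod 52 = 27
27 <= 27 < 30 (yellow end) → YELLOW

Answer: yellow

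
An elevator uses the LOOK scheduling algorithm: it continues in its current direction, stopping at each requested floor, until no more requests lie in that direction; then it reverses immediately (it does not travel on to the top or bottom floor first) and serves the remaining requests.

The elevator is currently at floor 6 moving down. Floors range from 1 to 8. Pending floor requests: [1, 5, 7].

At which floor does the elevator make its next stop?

Answer: 5

Derivation:
Current floor: 6, direction: down
Requests above: [7]
Requests below: [1, 5]
Moving down and requests lie below → nearest below is max([1, 5]) = 5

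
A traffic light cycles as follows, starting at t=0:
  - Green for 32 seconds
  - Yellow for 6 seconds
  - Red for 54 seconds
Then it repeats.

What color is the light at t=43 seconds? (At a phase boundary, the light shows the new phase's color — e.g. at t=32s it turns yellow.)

Answer: red

Derivation:
Cycle length = 32 + 6 + 54 = 92s
t = 43, phase_t = 43 mod 92 = 43
43 >= 38 → RED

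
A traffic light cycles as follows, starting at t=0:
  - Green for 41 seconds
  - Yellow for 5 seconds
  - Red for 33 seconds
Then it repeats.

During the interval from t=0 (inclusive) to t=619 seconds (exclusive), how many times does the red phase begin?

Cycle = 41+5+33 = 79s
red phase starts at t = k*79 + 46 for k=0,1,2,...
Need k*79+46 < 619 → k < 7.253
k ∈ {0, ..., 7} → 8 starts

Answer: 8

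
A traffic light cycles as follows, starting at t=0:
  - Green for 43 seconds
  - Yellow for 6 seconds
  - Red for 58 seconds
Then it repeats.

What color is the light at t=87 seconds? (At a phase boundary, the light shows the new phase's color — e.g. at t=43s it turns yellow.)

Cycle length = 43 + 6 + 58 = 107s
t = 87, phase_t = 87 mod 107 = 87
87 >= 49 → RED

Answer: red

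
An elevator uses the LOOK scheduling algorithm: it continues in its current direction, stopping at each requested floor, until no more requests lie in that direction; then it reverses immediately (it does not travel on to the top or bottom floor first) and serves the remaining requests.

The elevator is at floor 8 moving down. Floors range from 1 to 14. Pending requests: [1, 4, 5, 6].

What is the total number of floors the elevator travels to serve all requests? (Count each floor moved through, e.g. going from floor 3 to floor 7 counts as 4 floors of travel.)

Answer: 7

Derivation:
Start at floor 8 moving down, LOOK stop order: [6, 5, 4, 1]
  8 → 6: |6-8| = 2, total = 2
  6 → 5: |5-6| = 1, total = 3
  5 → 4: |4-5| = 1, total = 4
  4 → 1: |1-4| = 3, total = 7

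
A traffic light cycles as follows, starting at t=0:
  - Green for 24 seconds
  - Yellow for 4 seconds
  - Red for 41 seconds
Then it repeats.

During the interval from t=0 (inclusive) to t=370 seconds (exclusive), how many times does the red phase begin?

Answer: 5

Derivation:
Cycle = 24+4+41 = 69s
red phase starts at t = k*69 + 28 for k=0,1,2,...
Need k*69+28 < 370 → k < 4.957
k ∈ {0, ..., 4} → 5 starts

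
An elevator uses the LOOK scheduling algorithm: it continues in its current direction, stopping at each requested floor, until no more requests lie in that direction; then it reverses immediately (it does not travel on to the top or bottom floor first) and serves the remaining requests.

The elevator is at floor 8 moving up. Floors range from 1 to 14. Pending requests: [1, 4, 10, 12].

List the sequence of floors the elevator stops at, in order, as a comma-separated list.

Current: 8, moving UP
Serve above first (ascending): [10, 12]
Then reverse, serve below (descending): [4, 1]

Answer: 10, 12, 4, 1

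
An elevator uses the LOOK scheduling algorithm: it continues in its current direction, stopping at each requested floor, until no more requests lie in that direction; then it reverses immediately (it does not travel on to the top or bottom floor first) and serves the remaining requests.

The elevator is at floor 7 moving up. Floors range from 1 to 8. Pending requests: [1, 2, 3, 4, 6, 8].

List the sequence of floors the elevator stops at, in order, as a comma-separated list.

Answer: 8, 6, 4, 3, 2, 1

Derivation:
Current: 7, moving UP
Serve above first (ascending): [8]
Then reverse, serve below (descending): [6, 4, 3, 2, 1]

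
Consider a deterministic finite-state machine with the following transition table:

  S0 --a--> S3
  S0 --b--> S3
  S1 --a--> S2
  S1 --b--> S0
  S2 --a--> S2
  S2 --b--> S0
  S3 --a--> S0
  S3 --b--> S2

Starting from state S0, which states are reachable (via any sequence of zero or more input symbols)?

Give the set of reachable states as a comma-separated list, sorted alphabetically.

BFS from S0:
  visit S0: S0--a-->S3 (new), S0--b-->S3 (seen)
  visit S3: S3--a-->S0 (seen), S3--b-->S2 (new)
  visit S2: S2--a-->S2 (seen), S2--b-->S0 (seen)

Answer: S0, S2, S3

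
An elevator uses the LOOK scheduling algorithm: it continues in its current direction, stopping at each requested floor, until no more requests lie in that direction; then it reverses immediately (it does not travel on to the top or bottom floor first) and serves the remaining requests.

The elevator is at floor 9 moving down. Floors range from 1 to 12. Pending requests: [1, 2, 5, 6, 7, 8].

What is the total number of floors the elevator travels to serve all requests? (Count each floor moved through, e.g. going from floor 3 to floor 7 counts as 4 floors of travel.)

Answer: 8

Derivation:
Start at floor 9 moving down, LOOK stop order: [8, 7, 6, 5, 2, 1]
  9 → 8: |8-9| = 1, total = 1
  8 → 7: |7-8| = 1, total = 2
  7 → 6: |6-7| = 1, total = 3
  6 → 5: |5-6| = 1, total = 4
  5 → 2: |2-5| = 3, total = 7
  2 → 1: |1-2| = 1, total = 8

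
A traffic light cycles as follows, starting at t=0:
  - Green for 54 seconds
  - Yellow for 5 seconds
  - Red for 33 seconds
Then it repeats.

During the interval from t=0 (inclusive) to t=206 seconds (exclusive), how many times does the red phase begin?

Answer: 2

Derivation:
Cycle = 54+5+33 = 92s
red phase starts at t = k*92 + 59 for k=0,1,2,...
Need k*92+59 < 206 → k < 1.598
k ∈ {0, ..., 1} → 2 starts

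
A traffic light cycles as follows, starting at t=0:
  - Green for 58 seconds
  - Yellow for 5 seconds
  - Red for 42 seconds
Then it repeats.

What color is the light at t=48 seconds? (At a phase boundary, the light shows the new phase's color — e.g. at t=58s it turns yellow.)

Cycle length = 58 + 5 + 42 = 105s
t = 48, phase_t = 48 mod 105 = 48
48 < 58 (green end) → GREEN

Answer: green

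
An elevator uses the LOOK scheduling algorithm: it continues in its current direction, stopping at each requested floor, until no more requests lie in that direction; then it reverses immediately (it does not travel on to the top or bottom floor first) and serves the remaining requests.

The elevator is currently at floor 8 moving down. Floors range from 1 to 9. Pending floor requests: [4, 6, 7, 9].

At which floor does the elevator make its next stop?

Current floor: 8, direction: down
Requests above: [9]
Requests below: [4, 6, 7]
Moving down and requests lie below → nearest below is max([4, 6, 7]) = 7

Answer: 7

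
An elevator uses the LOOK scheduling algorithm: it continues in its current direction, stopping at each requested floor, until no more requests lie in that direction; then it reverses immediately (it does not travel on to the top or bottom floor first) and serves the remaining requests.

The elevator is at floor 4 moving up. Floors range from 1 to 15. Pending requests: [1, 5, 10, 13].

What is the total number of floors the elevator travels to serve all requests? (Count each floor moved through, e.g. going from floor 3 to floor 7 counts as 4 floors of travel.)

Answer: 21

Derivation:
Start at floor 4 moving up, LOOK stop order: [5, 10, 13, 1]
  4 → 5: |5-4| = 1, total = 1
  5 → 10: |10-5| = 5, total = 6
  10 → 13: |13-10| = 3, total = 9
  13 → 1: |1-13| = 12, total = 21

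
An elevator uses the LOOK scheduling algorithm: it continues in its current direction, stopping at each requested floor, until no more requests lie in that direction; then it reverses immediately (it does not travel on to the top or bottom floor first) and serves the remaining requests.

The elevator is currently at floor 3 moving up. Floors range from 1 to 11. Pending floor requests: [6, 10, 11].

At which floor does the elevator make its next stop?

Current floor: 3, direction: up
Requests above: [6, 10, 11]
Requests below: []
Moving up and requests lie above → nearest above is min([6, 10, 11]) = 6

Answer: 6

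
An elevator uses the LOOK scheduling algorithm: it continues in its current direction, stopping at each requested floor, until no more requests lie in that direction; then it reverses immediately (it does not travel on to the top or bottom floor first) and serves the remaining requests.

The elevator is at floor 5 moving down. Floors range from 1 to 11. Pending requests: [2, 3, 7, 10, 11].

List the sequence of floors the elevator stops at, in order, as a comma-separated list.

Answer: 3, 2, 7, 10, 11

Derivation:
Current: 5, moving DOWN
Serve below first (descending): [3, 2]
Then reverse, serve above (ascending): [7, 10, 11]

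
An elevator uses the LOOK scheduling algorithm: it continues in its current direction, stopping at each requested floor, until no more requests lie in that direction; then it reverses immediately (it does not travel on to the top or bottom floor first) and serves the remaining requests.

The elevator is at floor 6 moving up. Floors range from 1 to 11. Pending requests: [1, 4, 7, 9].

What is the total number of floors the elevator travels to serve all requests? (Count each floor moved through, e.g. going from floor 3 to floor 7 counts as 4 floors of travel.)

Answer: 11

Derivation:
Start at floor 6 moving up, LOOK stop order: [7, 9, 4, 1]
  6 → 7: |7-6| = 1, total = 1
  7 → 9: |9-7| = 2, total = 3
  9 → 4: |4-9| = 5, total = 8
  4 → 1: |1-4| = 3, total = 11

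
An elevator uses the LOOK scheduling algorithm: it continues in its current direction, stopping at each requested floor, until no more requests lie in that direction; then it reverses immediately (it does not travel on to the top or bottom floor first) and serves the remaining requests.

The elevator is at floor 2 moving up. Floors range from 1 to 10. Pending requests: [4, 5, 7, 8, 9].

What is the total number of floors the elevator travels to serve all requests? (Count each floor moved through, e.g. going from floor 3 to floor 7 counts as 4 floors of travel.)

Answer: 7

Derivation:
Start at floor 2 moving up, LOOK stop order: [4, 5, 7, 8, 9]
  2 → 4: |4-2| = 2, total = 2
  4 → 5: |5-4| = 1, total = 3
  5 → 7: |7-5| = 2, total = 5
  7 → 8: |8-7| = 1, total = 6
  8 → 9: |9-8| = 1, total = 7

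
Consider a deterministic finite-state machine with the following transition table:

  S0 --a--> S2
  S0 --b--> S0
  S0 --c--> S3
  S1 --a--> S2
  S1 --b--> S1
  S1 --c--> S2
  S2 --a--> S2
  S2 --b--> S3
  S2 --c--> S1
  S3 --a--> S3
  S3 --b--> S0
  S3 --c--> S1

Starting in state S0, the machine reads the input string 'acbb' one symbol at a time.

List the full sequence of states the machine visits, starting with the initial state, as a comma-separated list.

Start: S0
  read 'a': S0 --a--> S2
  read 'c': S2 --c--> S1
  read 'b': S1 --b--> S1
  read 'b': S1 --b--> S1

Answer: S0, S2, S1, S1, S1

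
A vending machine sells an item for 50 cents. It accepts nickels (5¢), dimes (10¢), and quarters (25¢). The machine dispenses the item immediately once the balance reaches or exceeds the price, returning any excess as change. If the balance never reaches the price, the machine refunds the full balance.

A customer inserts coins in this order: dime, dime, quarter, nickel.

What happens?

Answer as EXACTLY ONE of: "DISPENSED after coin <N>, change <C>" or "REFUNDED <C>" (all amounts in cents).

Price: 50¢
Coin 1 (dime, 10¢): balance = 10¢
Coin 2 (dime, 10¢): balance = 20¢
Coin 3 (quarter, 25¢): balance = 45¢
Coin 4 (nickel, 5¢): balance = 50¢
  → balance >= price → DISPENSE, change = 50 - 50 = 0¢

Answer: DISPENSED after coin 4, change 0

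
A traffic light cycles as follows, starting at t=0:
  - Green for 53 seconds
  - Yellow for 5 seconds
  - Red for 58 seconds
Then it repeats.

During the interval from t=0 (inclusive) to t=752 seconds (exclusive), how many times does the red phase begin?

Answer: 6

Derivation:
Cycle = 53+5+58 = 116s
red phase starts at t = k*116 + 58 for k=0,1,2,...
Need k*116+58 < 752 → k < 5.983
k ∈ {0, ..., 5} → 6 starts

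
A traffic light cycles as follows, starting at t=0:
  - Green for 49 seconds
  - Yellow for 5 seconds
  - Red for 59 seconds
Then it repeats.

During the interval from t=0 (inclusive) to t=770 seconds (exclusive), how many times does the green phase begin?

Cycle = 49+5+59 = 113s
green phase starts at t = k*113 + 0 for k=0,1,2,...
Need k*113+0 < 770 → k < 6.814
k ∈ {0, ..., 6} → 7 starts

Answer: 7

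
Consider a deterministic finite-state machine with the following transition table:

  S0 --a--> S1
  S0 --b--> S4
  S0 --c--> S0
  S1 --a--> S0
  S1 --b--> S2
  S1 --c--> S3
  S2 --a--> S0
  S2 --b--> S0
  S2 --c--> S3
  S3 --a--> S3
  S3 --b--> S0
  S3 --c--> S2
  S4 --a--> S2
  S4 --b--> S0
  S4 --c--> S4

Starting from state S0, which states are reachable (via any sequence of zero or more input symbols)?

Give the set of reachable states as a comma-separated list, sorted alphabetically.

BFS from S0:
  visit S0: S0--a-->S1 (new), S0--b-->S4 (new), S0--c-->S0 (seen)
  visit S1: S1--a-->S0 (seen), S1--b-->S2 (new), S1--c-->S3 (new)
  visit S4: S4--a-->S2 (seen), S4--b-->S0 (seen), S4--c-->S4 (seen)
  visit S2: S2--a-->S0 (seen), S2--b-->S0 (seen), S2--c-->S3 (seen)
  visit S3: S3--a-->S3 (seen), S3--b-->S0 (seen), S3--c-->S2 (seen)

Answer: S0, S1, S2, S3, S4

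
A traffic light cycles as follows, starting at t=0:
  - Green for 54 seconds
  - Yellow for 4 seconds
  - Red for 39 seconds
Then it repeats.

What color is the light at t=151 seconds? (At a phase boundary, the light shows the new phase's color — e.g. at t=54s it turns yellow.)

Answer: yellow

Derivation:
Cycle length = 54 + 4 + 39 = 97s
t = 151, phase_t = 151 mod 97 = 54
54 <= 54 < 58 (yellow end) → YELLOW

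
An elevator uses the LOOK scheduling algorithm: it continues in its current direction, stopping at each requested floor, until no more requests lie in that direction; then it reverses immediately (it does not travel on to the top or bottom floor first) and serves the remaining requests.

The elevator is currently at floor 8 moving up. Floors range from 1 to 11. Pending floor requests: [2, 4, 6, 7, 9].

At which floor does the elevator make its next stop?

Answer: 9

Derivation:
Current floor: 8, direction: up
Requests above: [9]
Requests below: [2, 4, 6, 7]
Moving up and requests lie above → nearest above is min([9]) = 9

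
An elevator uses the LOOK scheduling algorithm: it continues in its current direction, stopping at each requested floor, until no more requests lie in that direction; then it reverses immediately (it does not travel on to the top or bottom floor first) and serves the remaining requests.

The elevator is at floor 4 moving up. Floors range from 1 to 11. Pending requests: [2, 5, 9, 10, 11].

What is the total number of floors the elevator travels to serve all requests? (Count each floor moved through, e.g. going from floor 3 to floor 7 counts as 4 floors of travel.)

Start at floor 4 moving up, LOOK stop order: [5, 9, 10, 11, 2]
  4 → 5: |5-4| = 1, total = 1
  5 → 9: |9-5| = 4, total = 5
  9 → 10: |10-9| = 1, total = 6
  10 → 11: |11-10| = 1, total = 7
  11 → 2: |2-11| = 9, total = 16

Answer: 16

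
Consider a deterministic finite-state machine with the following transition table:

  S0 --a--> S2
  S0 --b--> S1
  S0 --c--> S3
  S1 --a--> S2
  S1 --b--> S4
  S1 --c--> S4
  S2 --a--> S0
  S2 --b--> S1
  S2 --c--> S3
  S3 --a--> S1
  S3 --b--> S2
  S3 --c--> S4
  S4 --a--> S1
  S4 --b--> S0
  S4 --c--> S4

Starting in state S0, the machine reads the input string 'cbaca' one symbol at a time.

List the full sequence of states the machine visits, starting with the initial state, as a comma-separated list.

Answer: S0, S3, S2, S0, S3, S1

Derivation:
Start: S0
  read 'c': S0 --c--> S3
  read 'b': S3 --b--> S2
  read 'a': S2 --a--> S0
  read 'c': S0 --c--> S3
  read 'a': S3 --a--> S1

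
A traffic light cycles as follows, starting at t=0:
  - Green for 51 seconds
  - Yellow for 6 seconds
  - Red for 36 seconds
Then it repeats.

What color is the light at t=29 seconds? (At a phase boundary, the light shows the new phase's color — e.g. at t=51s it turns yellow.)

Cycle length = 51 + 6 + 36 = 93s
t = 29, phase_t = 29 mod 93 = 29
29 < 51 (green end) → GREEN

Answer: green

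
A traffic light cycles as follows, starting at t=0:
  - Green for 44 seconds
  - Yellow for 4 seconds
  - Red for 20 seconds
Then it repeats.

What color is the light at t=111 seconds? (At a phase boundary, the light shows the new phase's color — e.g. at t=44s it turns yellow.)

Cycle length = 44 + 4 + 20 = 68s
t = 111, phase_t = 111 mod 68 = 43
43 < 44 (green end) → GREEN

Answer: green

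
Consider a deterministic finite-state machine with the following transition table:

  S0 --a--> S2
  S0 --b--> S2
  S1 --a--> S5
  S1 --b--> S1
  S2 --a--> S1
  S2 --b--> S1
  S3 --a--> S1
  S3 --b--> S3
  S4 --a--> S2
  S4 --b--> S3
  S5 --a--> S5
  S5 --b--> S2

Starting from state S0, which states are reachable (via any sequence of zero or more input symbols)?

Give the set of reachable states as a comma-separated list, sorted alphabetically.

Answer: S0, S1, S2, S5

Derivation:
BFS from S0:
  visit S0: S0--a-->S2 (new), S0--b-->S2 (seen)
  visit S2: S2--a-->S1 (new), S2--b-->S1 (seen)
  visit S1: S1--a-->S5 (new), S1--b-->S1 (seen)
  visit S5: S5--a-->S5 (seen), S5--b-->S2 (seen)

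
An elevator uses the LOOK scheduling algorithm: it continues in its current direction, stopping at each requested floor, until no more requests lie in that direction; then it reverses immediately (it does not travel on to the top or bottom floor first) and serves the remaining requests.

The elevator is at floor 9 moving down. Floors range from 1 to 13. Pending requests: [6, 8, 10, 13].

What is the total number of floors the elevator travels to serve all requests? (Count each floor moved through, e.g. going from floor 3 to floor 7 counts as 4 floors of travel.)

Start at floor 9 moving down, LOOK stop order: [8, 6, 10, 13]
  9 → 8: |8-9| = 1, total = 1
  8 → 6: |6-8| = 2, total = 3
  6 → 10: |10-6| = 4, total = 7
  10 → 13: |13-10| = 3, total = 10

Answer: 10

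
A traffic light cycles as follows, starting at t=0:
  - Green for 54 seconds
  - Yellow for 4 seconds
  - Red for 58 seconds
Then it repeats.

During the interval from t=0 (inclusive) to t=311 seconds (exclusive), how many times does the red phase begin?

Cycle = 54+4+58 = 116s
red phase starts at t = k*116 + 58 for k=0,1,2,...
Need k*116+58 < 311 → k < 2.181
k ∈ {0, ..., 2} → 3 starts

Answer: 3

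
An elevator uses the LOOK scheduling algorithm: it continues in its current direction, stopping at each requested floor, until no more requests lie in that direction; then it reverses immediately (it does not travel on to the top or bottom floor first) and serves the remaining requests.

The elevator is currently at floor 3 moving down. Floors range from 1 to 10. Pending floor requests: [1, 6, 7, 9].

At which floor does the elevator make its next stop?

Answer: 1

Derivation:
Current floor: 3, direction: down
Requests above: [6, 7, 9]
Requests below: [1]
Moving down and requests lie below → nearest below is max([1]) = 1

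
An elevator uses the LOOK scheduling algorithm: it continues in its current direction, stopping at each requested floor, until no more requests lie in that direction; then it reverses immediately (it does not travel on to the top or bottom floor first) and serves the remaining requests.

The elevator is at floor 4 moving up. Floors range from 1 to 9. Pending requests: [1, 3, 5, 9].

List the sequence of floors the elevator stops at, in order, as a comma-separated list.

Current: 4, moving UP
Serve above first (ascending): [5, 9]
Then reverse, serve below (descending): [3, 1]

Answer: 5, 9, 3, 1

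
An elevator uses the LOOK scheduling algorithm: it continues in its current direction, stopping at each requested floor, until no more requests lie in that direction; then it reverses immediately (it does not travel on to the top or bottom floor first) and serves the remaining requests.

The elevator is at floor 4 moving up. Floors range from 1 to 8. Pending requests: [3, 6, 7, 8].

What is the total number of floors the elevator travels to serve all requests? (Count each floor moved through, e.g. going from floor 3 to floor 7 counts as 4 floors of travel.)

Answer: 9

Derivation:
Start at floor 4 moving up, LOOK stop order: [6, 7, 8, 3]
  4 → 6: |6-4| = 2, total = 2
  6 → 7: |7-6| = 1, total = 3
  7 → 8: |8-7| = 1, total = 4
  8 → 3: |3-8| = 5, total = 9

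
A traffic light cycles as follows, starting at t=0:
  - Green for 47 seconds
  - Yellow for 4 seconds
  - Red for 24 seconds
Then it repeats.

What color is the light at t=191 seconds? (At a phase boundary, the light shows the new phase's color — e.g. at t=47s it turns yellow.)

Cycle length = 47 + 4 + 24 = 75s
t = 191, phase_t = 191 mod 75 = 41
41 < 47 (green end) → GREEN

Answer: green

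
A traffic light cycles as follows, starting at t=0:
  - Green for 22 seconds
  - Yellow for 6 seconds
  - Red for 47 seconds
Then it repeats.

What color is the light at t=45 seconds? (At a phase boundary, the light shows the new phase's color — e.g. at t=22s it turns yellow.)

Cycle length = 22 + 6 + 47 = 75s
t = 45, phase_t = 45 mod 75 = 45
45 >= 28 → RED

Answer: red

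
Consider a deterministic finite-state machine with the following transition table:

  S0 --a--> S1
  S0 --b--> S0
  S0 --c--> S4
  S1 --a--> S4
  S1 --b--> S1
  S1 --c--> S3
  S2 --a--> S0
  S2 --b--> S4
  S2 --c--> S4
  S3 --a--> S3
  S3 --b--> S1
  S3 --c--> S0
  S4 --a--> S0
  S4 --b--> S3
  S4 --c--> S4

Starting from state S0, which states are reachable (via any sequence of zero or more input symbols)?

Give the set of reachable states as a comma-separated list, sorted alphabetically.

Answer: S0, S1, S3, S4

Derivation:
BFS from S0:
  visit S0: S0--a-->S1 (new), S0--b-->S0 (seen), S0--c-->S4 (new)
  visit S1: S1--a-->S4 (seen), S1--b-->S1 (seen), S1--c-->S3 (new)
  visit S4: S4--a-->S0 (seen), S4--b-->S3 (seen), S4--c-->S4 (seen)
  visit S3: S3--a-->S3 (seen), S3--b-->S1 (seen), S3--c-->S0 (seen)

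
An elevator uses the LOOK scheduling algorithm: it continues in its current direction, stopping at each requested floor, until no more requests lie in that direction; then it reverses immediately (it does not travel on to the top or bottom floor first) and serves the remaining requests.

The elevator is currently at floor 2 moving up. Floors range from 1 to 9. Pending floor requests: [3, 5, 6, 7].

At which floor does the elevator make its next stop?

Answer: 3

Derivation:
Current floor: 2, direction: up
Requests above: [3, 5, 6, 7]
Requests below: []
Moving up and requests lie above → nearest above is min([3, 5, 6, 7]) = 3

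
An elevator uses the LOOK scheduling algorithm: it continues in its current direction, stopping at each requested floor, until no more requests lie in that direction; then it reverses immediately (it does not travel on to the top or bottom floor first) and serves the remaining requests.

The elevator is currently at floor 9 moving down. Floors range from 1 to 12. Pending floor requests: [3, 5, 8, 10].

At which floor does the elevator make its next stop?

Answer: 8

Derivation:
Current floor: 9, direction: down
Requests above: [10]
Requests below: [3, 5, 8]
Moving down and requests lie below → nearest below is max([3, 5, 8]) = 8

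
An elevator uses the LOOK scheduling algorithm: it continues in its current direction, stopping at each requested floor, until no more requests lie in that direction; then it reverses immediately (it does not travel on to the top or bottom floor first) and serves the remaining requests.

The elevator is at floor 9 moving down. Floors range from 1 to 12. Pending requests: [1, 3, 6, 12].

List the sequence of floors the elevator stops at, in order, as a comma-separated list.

Answer: 6, 3, 1, 12

Derivation:
Current: 9, moving DOWN
Serve below first (descending): [6, 3, 1]
Then reverse, serve above (ascending): [12]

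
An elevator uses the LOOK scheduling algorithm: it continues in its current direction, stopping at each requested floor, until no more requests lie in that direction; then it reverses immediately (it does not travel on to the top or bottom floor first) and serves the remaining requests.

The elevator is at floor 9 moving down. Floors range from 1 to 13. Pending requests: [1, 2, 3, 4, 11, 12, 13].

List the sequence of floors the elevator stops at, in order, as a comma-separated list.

Current: 9, moving DOWN
Serve below first (descending): [4, 3, 2, 1]
Then reverse, serve above (ascending): [11, 12, 13]

Answer: 4, 3, 2, 1, 11, 12, 13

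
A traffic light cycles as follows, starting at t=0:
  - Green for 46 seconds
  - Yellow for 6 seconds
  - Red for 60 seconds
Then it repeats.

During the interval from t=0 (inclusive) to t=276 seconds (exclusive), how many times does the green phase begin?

Cycle = 46+6+60 = 112s
green phase starts at t = k*112 + 0 for k=0,1,2,...
Need k*112+0 < 276 → k < 2.464
k ∈ {0, ..., 2} → 3 starts

Answer: 3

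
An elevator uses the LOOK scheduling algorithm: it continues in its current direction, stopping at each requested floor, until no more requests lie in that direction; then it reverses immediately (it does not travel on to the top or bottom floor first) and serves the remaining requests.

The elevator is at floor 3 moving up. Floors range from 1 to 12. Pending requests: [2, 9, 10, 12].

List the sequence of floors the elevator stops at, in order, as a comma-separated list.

Current: 3, moving UP
Serve above first (ascending): [9, 10, 12]
Then reverse, serve below (descending): [2]

Answer: 9, 10, 12, 2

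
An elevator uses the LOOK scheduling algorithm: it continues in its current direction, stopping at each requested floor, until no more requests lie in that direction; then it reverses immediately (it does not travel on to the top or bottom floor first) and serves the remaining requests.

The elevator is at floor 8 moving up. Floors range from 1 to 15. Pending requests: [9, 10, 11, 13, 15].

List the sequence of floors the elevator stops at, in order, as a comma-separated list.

Answer: 9, 10, 11, 13, 15

Derivation:
Current: 8, moving UP
Serve above first (ascending): [9, 10, 11, 13, 15]
Then reverse, serve below (descending): []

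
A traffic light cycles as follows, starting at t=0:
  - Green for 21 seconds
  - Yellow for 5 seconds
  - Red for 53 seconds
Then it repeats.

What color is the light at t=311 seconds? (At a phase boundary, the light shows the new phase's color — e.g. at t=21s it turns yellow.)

Answer: red

Derivation:
Cycle length = 21 + 5 + 53 = 79s
t = 311, phase_t = 311 mod 79 = 74
74 >= 26 → RED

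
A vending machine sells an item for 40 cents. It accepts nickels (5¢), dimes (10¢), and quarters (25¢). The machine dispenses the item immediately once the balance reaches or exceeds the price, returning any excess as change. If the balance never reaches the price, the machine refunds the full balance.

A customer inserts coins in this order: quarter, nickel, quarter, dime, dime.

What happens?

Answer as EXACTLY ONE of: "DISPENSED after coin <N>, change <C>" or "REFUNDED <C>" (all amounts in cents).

Answer: DISPENSED after coin 3, change 15

Derivation:
Price: 40¢
Coin 1 (quarter, 25¢): balance = 25¢
Coin 2 (nickel, 5¢): balance = 30¢
Coin 3 (quarter, 25¢): balance = 55¢
  → balance >= price → DISPENSE, change = 55 - 40 = 15¢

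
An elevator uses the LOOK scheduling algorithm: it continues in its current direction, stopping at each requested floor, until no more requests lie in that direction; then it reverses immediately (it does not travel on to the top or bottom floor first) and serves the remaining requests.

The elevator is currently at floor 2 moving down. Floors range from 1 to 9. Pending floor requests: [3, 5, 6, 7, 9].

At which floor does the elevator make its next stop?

Answer: 3

Derivation:
Current floor: 2, direction: down
Requests above: [3, 5, 6, 7, 9]
Requests below: []
Moving down but no requests below → reverse; nearest above is min([3, 5, 6, 7, 9]) = 3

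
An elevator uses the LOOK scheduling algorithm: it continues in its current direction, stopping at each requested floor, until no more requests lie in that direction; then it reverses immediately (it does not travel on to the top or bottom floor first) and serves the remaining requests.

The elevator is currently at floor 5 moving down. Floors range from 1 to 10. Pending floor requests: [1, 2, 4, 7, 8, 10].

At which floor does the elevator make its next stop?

Answer: 4

Derivation:
Current floor: 5, direction: down
Requests above: [7, 8, 10]
Requests below: [1, 2, 4]
Moving down and requests lie below → nearest below is max([1, 2, 4]) = 4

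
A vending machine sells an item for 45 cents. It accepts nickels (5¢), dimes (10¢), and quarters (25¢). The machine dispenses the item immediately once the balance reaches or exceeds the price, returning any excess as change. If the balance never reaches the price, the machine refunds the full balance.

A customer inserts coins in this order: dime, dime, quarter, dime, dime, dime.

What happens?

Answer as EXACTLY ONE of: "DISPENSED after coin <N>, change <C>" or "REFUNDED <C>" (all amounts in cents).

Answer: DISPENSED after coin 3, change 0

Derivation:
Price: 45¢
Coin 1 (dime, 10¢): balance = 10¢
Coin 2 (dime, 10¢): balance = 20¢
Coin 3 (quarter, 25¢): balance = 45¢
  → balance >= price → DISPENSE, change = 45 - 45 = 0¢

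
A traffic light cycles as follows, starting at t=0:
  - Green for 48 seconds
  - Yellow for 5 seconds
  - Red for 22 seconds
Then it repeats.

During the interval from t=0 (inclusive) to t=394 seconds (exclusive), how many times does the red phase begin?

Cycle = 48+5+22 = 75s
red phase starts at t = k*75 + 53 for k=0,1,2,...
Need k*75+53 < 394 → k < 4.547
k ∈ {0, ..., 4} → 5 starts

Answer: 5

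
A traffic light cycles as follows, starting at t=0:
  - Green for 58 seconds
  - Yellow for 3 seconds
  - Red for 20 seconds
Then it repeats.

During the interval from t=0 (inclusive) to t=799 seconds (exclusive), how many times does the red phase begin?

Answer: 10

Derivation:
Cycle = 58+3+20 = 81s
red phase starts at t = k*81 + 61 for k=0,1,2,...
Need k*81+61 < 799 → k < 9.111
k ∈ {0, ..., 9} → 10 starts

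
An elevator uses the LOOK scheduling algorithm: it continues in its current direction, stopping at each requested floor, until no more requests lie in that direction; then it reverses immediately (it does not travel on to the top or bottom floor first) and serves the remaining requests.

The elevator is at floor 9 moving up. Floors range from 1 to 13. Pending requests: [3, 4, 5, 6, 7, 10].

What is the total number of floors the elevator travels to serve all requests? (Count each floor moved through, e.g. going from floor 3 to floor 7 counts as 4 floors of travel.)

Start at floor 9 moving up, LOOK stop order: [10, 7, 6, 5, 4, 3]
  9 → 10: |10-9| = 1, total = 1
  10 → 7: |7-10| = 3, total = 4
  7 → 6: |6-7| = 1, total = 5
  6 → 5: |5-6| = 1, total = 6
  5 → 4: |4-5| = 1, total = 7
  4 → 3: |3-4| = 1, total = 8

Answer: 8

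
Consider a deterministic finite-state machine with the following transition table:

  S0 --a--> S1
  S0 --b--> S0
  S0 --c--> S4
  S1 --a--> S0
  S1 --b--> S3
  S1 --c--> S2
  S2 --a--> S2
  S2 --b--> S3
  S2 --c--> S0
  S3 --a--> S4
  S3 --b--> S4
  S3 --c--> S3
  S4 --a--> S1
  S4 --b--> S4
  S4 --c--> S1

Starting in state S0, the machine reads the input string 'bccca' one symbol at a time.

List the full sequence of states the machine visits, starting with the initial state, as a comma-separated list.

Start: S0
  read 'b': S0 --b--> S0
  read 'c': S0 --c--> S4
  read 'c': S4 --c--> S1
  read 'c': S1 --c--> S2
  read 'a': S2 --a--> S2

Answer: S0, S0, S4, S1, S2, S2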